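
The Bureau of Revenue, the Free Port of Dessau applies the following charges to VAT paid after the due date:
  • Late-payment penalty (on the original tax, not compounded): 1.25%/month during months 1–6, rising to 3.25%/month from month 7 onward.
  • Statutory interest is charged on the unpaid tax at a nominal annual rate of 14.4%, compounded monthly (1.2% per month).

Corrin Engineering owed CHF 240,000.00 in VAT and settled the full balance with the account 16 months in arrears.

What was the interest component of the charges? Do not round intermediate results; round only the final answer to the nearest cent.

CHF 50,468.77

Interest: CHF 240,000.00 × ((1 + 0.012)^16 − 1) = CHF 240,000.00 × 0.2102865… = CHF 50,468.7674…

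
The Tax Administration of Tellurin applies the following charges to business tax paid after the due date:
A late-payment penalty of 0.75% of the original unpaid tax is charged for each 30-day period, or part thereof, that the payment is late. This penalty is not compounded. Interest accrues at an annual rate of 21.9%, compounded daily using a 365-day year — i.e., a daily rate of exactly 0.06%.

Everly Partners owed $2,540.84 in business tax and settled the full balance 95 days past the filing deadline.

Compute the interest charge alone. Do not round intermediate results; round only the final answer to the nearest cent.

Interest: $2,540.84 × ((1 + 0.0006)^95 − 1) = $2,540.84 × 0.05863771… = $148.9891…

$148.99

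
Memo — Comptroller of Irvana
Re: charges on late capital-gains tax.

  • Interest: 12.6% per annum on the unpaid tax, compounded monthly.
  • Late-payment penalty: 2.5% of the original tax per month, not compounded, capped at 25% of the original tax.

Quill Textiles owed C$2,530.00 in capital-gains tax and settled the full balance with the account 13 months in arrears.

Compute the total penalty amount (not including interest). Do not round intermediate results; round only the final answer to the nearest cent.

Penalty (uncapped): 13 × 2.5% × C$2,530.00 = C$822.25; cap = 25% × C$2,530.00 = C$632.50 → penalty = C$632.50

C$632.50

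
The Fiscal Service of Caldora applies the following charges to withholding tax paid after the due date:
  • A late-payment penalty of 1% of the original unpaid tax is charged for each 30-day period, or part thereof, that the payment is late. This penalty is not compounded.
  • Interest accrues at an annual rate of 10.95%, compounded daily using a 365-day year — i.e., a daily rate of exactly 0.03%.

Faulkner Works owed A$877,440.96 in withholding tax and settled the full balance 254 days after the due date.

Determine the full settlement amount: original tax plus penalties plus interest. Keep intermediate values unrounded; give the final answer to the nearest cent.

A$1,025,874.19

Penalty periods: ⌈254/30⌉ = 9; penalty = 9 × 1% × A$877,440.96 = A$78,969.69…
Interest: A$877,440.96 × ((1 + 0.0003)^254 − 1) = A$877,440.96 × 0.07916606… = A$69,463.5400…
Total = A$877,440.96 + A$78,969.6864 + A$69,463.5400… = A$1,025,874.19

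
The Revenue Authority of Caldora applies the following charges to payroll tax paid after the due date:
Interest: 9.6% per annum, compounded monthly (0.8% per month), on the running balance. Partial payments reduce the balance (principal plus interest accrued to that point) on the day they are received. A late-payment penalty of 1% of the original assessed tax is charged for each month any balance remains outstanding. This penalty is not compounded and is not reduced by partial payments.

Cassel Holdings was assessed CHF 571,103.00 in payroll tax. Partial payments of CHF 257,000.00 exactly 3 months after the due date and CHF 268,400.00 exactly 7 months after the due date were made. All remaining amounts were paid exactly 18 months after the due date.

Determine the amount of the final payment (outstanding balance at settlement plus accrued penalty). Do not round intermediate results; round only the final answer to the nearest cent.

CHF 179,363.15

Balance at month 3: CHF 571,103.0000 × (1 + 0.008)^3 = CHF 584,919.4162…
After CHF 257,000.00 payment: CHF 584,919.4162… − CHF 257,000.00 = CHF 327,919.4162…
Balance at month 7: CHF 327,919.4162… × (1 + 0.008)^4 = CHF 338,539.4315…
After CHF 268,400.00 payment: CHF 338,539.4315… − CHF 268,400.00 = CHF 70,139.4315…
Balance at month 18: CHF 70,139.4315… × (1 + 0.008)^11 = CHF 76,564.6135…
Penalty: 18 × 1% × CHF 571,103.00 = CHF 102,798.54
Final settlement = outstanding balance + penalty = CHF 76,564.6135… + CHF 102,798.54 = CHF 179,363.15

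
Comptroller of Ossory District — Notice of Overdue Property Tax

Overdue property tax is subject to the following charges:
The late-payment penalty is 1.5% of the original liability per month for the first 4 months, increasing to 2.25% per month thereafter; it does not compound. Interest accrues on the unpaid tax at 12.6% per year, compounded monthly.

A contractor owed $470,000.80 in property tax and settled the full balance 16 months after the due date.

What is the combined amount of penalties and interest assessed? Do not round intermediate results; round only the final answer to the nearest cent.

$240,593.86

Penalty, months 1–4: 4 × 1.5% × $470,000.80 = $28,200.05…
Penalty, months 5–16: 12 × 2.25% × $470,000.80 = $126,900.22…
Interest (12.6%/yr ÷ 12 = 1.05%/month): $470,000.80 × ((1 + 0.0105)^16 − 1) = $85,493.5970…
Penalties + interest = $155,100.2640 + $85,493.5970… = $240,593.86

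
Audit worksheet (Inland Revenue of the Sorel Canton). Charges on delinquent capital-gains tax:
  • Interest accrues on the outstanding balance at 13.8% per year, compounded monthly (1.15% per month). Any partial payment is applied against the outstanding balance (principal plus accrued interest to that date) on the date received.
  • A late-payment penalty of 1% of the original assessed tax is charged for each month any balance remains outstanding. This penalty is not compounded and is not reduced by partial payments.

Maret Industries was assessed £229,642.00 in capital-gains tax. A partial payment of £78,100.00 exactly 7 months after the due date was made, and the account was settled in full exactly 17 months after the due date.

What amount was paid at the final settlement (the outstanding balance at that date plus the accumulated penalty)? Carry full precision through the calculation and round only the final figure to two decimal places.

Balance at month 7: £229,642.0000 × (1 + 0.0115)^7 = £248,778.3198…
After £78,100.00 payment: £248,778.3198… − £78,100.00 = £170,678.3198…
Balance at month 17: £170,678.3198… × (1 + 0.0115)^10 = £191,353.8612…
Penalty: 17 × 1% × £229,642.00 = £39,039.14
Final settlement = outstanding balance + penalty = £191,353.8612… + £39,039.14 = £230,393.00

£230,393.00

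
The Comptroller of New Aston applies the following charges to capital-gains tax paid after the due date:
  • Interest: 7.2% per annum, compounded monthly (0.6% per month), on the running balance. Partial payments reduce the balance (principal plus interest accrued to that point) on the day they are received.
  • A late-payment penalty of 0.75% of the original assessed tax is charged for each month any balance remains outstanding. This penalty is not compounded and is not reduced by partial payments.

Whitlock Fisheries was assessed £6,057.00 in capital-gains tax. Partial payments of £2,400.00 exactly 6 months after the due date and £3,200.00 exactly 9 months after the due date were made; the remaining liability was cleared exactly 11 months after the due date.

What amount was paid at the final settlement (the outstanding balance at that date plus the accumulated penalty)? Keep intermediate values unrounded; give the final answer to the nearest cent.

Balance at month 6: £6,057.0000 × (1 + 0.006)^6 = £6,278.3491…
After £2,400.00 payment: £6,278.3491… − £2,400.00 = £3,878.3491…
Balance at month 9: £3,878.3491… × (1 + 0.006)^3 = £3,948.5790…
After £3,200.00 payment: £3,948.5790… − £3,200.00 = £748.5790…
Balance at month 11: £748.5790… × (1 + 0.006)^2 = £757.5889…
Penalty: 11 × 0.75% × £6,057.00 = £499.70…
Final settlement = outstanding balance + penalty = £757.5889… + £499.70… = £1,257.29

£1,257.29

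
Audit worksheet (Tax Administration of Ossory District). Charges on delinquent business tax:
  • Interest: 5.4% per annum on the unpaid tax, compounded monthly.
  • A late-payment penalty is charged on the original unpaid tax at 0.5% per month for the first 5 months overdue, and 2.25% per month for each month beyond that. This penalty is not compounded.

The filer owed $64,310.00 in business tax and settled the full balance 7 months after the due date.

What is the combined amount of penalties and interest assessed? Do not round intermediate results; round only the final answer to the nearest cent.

Penalty, months 1–5: 5 × 0.5% × $64,310.00 = $1,607.75
Penalty, months 6–7: 2 × 2.25% × $64,310.00 = $2,893.95
Interest (5.4%/yr ÷ 12 = 0.45%/month): $64,310.00 × ((1 + 0.0045)^7 − 1) = $2,053.3189…
Penalties + interest = $4,501.7000 + $2,053.3189… = $6,555.02

$6,555.02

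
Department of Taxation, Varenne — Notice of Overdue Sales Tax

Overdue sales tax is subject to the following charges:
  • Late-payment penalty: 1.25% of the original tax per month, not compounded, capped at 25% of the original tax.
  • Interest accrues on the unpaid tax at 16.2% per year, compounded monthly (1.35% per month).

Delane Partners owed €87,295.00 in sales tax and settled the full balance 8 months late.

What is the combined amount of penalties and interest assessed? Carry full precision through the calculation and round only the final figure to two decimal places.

Penalty: 8 × 1.25% × €87,295.00 = €8,729.50 (below the 25% cap of €21,823.75)
Interest: €87,295.00 × ((1 + 0.0135)^8 − 1) = €87,295.00 × 0.1132431… = €9,885.5591…
Penalties + interest = €8,729.5000 + €9,885.5591… = €18,615.06

€18,615.06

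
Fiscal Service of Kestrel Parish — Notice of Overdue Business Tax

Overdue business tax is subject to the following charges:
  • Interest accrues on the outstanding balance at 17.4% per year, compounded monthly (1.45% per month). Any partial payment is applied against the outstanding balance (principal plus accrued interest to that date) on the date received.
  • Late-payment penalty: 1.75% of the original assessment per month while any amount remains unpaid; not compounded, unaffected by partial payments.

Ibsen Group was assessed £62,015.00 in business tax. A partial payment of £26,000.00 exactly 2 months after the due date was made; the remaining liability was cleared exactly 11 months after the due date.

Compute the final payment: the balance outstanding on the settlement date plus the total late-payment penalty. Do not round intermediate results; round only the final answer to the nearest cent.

£54,996.93

Balance at month 2: £62,015.0000 × (1 + 0.0145)^2 = £63,826.4737…
After £26,000.00 payment: £63,826.4737… − £26,000.00 = £37,826.4737…
Balance at month 11: £37,826.4737… × (1 + 0.0145)^9 = £43,059.0376…
Penalty: 11 × 1.75% × £62,015.00 = £11,937.89…
Final settlement = outstanding balance + penalty = £43,059.0376… + £11,937.89… = £54,996.93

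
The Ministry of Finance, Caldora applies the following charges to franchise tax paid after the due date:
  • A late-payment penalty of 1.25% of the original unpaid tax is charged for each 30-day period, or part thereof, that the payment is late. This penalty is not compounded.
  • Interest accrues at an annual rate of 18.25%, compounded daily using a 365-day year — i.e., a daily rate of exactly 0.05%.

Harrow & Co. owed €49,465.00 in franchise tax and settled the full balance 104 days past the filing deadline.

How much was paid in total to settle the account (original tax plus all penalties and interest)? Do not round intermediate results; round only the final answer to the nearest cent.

€54,577.80

Penalty periods: ⌈104/30⌉ = 4; penalty = 4 × 1.25% × €49,465.00 = €2,473.25
Interest: €49,465.00 × ((1 + 0.0005)^104 − 1) = €49,465.00 × 0.05336205… = €2,639.5540…
Total = €49,465.00 + €2,473.2500 + €2,639.5540… = €54,577.80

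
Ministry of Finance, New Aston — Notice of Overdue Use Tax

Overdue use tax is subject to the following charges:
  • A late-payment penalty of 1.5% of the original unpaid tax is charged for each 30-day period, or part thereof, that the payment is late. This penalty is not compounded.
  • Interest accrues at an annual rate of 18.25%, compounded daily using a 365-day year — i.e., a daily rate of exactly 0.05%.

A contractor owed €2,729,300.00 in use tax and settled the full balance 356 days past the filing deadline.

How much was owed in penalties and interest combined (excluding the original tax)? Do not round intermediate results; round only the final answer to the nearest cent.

€1,022,865.68

Penalty periods: ⌈356/30⌉ = 12; penalty = 12 × 1.5% × €2,729,300.00 = €491,274.00
Interest: €2,729,300.00 × ((1 + 0.0005)^356 − 1) = €2,729,300.00 × 0.19477217… = €531,591.6847…
Penalties + interest = €491,274.0000 + €531,591.6847… = €1,022,865.68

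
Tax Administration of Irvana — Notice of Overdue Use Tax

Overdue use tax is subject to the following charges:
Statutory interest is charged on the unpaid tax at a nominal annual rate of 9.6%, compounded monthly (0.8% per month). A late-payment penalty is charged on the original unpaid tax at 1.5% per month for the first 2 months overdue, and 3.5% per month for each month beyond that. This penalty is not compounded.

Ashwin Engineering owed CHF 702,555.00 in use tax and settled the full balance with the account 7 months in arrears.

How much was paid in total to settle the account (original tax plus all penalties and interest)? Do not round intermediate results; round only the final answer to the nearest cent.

Penalty, months 1–2: 2 × 1.5% × CHF 702,555.00 = CHF 21,076.65
Penalty, months 3–7: 5 × 3.5% × CHF 702,555.00 = CHF 122,947.13…
Interest: CHF 702,555.00 × ((1 + 0.008)^7 − 1) = CHF 702,555.00 × 0.0573621… = CHF 40,300.0049…
Total = CHF 702,555.00 + CHF 144,023.7750 + CHF 40,300.0049… = CHF 886,878.78

CHF 886,878.78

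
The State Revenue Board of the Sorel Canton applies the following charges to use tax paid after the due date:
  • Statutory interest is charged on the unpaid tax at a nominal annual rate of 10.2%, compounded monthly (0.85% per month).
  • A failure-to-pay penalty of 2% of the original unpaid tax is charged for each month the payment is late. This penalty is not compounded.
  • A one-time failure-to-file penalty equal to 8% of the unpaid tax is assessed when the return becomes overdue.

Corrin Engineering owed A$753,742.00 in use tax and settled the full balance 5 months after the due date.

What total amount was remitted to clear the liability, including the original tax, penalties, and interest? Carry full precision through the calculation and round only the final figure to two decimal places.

A$921,998.82

Failure-to-file penalty: 8% × A$753,742.00 = A$60,299.36
Failure-to-pay penalty = 2% × A$753,742.00 × 5 mo = A$75,374.20
Interest: A$753,742.00 × ((1 + 0.0085)^5 − 1) = A$753,742.00 × 0.0432287… = A$32,583.2622…
Total = A$753,742.00 + A$135,673.5600 + A$32,583.2622… = A$921,998.82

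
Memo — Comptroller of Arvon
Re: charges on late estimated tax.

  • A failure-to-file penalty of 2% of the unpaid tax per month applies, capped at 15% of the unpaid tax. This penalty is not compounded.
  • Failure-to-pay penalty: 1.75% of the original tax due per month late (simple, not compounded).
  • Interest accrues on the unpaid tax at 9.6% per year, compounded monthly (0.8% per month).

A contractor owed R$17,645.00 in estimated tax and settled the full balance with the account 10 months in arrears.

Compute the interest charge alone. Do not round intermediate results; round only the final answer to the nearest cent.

Interest: R$17,645.00 × ((1 + 0.008)^10 − 1) = R$17,645.00 × 0.0829423… = R$1,463.5170…

R$1,463.52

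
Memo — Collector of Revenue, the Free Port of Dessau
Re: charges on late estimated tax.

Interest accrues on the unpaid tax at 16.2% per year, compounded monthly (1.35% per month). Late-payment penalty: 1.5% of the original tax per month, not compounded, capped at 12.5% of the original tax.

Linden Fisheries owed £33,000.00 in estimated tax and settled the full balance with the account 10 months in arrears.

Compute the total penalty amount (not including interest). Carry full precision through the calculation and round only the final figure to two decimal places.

Penalty (uncapped): 10 × 1.5% × £33,000.00 = £4,950.00; cap = 12.5% × £33,000.00 = £4,125.00 → penalty = £4,125.00

£4,125.00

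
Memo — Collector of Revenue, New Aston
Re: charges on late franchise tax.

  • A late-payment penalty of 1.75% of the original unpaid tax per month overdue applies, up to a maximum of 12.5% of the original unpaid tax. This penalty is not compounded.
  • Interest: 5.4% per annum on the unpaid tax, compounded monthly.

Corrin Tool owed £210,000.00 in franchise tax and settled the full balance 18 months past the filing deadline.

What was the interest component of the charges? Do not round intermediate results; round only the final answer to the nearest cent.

Interest (5.4%/yr ÷ 12 = 0.45%/month): £210,000.00 × ((1 + 0.0045)^18 − 1) = £17,676.5145…

£17,676.51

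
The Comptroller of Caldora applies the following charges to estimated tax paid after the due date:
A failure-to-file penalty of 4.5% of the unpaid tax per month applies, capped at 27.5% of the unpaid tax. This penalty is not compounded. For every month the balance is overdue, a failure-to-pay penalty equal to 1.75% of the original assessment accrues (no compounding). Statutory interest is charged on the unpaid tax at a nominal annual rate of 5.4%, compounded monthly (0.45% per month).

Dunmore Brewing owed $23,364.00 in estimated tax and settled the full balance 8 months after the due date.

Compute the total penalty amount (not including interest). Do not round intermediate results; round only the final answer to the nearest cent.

$9,696.06

Failure-to-file: 8 × 4.5% × $23,364.00 = $8,411.04, capped at 27.5% × $23,364.00 = $6,425.10
Failure-to-pay penalty = 1.75% × $23,364.00 × 8 mo = $3,270.96
Total penalty = $6,425.10 + $3,270.96 = $9,696.06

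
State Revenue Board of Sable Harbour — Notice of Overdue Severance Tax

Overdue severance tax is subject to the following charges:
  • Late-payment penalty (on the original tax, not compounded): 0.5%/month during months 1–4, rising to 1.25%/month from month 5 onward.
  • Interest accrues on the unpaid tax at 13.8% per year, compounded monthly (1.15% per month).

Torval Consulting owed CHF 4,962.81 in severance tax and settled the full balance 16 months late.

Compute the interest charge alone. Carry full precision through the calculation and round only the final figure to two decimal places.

Interest: CHF 4,962.81 × ((1 + 0.0115)^16 − 1) = CHF 4,962.81 × 0.2007544… = CHF 996.3060…

CHF 996.31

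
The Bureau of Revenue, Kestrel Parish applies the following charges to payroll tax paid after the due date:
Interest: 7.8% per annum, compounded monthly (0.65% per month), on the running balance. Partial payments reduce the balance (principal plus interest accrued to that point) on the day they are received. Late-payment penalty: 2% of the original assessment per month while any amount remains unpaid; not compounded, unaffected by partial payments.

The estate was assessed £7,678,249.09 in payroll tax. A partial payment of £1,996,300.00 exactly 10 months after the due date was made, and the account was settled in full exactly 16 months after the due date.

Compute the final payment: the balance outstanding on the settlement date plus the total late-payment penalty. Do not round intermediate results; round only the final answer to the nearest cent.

Balance at month 10: £7,678,249.0900 × (1 + 0.0065)^10 = £8,192,189.4895…
After £1,996,300.00 payment: £8,192,189.4895… − £1,996,300.00 = £6,195,889.4895…
Balance at month 16: £6,195,889.4895… × (1 + 0.0065)^6 = £6,441,490.0218…
Penalty: 16 × 2% × £7,678,249.09 = £2,457,039.71…
Final settlement = outstanding balance + penalty = £6,441,490.0218… + £2,457,039.71… = £8,898,529.73

£8,898,529.73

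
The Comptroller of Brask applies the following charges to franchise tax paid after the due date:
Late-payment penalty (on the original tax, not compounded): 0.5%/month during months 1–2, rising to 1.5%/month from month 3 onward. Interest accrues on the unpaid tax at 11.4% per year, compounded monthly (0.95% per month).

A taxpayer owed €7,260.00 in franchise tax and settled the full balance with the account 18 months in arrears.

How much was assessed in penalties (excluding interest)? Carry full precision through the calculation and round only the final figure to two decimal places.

€1,815.00

Penalty, months 1–2: 2 × 0.5% × €7,260.00 = €72.60
Penalty, months 3–18: 16 × 1.5% × €7,260.00 = €1,742.40
Total penalty = €72.60 + €1,742.40 = €1,815.00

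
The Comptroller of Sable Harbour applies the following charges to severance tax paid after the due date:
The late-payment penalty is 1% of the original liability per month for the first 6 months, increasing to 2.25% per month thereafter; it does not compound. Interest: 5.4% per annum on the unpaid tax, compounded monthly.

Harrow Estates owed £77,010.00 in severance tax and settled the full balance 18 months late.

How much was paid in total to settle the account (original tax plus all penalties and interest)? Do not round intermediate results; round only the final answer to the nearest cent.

£108,905.53

Penalty, months 1–6: 6 × 1% × £77,010.00 = £4,620.60
Penalty, months 7–18: 12 × 2.25% × £77,010.00 = £20,792.70
Interest (5.4%/yr ÷ 12 = 0.45%/month): £77,010.00 × ((1 + 0.0045)^18 − 1) = £6,482.2304…
Total = £77,010.00 + £25,413.3000 + £6,482.2304… = £108,905.53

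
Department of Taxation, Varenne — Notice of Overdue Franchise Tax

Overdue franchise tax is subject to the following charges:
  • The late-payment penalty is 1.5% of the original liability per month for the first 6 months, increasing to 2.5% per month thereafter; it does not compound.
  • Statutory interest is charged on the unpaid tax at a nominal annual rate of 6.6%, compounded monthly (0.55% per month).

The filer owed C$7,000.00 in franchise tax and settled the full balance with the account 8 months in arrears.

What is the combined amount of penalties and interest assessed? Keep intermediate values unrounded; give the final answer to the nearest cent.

Penalty, months 1–6: 6 × 1.5% × C$7,000.00 = C$630.00
Penalty, months 7–8: 2 × 2.5% × C$7,000.00 = C$350.00
Interest: C$7,000.00 × ((1 + 0.0055)^8 − 1) = C$7,000.00 × 0.0448564… = C$313.9947…
Penalties + interest = C$980.0000 + C$313.9947… = C$1,293.99

C$1,293.99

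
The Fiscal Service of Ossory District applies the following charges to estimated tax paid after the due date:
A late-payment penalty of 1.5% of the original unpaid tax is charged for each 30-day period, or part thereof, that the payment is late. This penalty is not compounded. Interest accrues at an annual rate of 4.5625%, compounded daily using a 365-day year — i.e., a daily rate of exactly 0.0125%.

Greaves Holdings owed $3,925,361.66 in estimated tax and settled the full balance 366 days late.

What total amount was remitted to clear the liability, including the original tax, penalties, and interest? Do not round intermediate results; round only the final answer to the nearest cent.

Penalty periods: ⌈366/30⌉ = 13; penalty = 13 × 1.5% × $3,925,361.66 = $765,445.52…
Interest: $3,925,361.66 × ((1 + 0.000125)^366 − 1) = $3,925,361.66 × 0.04680968… = $183,744.9314…
Total = $3,925,361.66 + $765,445.5237 + $183,744.9314… = $4,874,552.12

$4,874,552.12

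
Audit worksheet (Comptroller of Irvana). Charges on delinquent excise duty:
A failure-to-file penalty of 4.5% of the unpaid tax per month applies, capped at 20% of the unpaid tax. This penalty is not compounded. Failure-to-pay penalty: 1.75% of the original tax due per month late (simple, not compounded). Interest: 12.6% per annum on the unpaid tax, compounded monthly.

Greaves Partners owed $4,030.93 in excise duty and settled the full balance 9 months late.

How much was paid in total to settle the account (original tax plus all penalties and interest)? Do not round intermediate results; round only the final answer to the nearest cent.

Failure-to-file: 9 × 4.5% × $4,030.93 = $1,632.53…, capped at 20% × $4,030.93 = $806.19…
Failure-to-pay penalty = 1.75% × $4,030.93 × 9 mo = $634.87…
Interest (12.6%/yr ÷ 12 = 1.05%/month): $4,030.93 × ((1 + 0.0105)^9 − 1) = $397.3199…
Total = $4,030.93 + $1,441.0575… + $397.3199… = $5,869.31

$5,869.31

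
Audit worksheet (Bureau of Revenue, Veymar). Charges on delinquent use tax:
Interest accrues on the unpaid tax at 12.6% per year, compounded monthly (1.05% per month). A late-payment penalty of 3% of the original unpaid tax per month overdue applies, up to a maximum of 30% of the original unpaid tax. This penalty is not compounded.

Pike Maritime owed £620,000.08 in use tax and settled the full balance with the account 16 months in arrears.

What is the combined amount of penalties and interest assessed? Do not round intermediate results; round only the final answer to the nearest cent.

Penalty (uncapped): 16 × 3% × £620,000.08 = £297,600.04…; cap = 30% × £620,000.08 = £186,000.02… → penalty = £186,000.02…
Interest: £620,000.08 × ((1 + 0.0105)^16 − 1) = £620,000.08 × 0.1819010… = £112,778.6101…
Penalties + interest = £186,000.0240 + £112,778.6101… = £298,778.63

£298,778.63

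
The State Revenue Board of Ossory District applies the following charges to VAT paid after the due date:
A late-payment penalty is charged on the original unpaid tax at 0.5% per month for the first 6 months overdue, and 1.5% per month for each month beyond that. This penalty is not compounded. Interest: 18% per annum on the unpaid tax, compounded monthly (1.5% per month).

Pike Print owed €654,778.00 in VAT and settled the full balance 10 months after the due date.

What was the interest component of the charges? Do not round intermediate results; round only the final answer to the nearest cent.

€105,118.60

Interest: €654,778.00 × ((1 + 0.015)^10 − 1) = €654,778.00 × 0.1605408… = €105,118.6003…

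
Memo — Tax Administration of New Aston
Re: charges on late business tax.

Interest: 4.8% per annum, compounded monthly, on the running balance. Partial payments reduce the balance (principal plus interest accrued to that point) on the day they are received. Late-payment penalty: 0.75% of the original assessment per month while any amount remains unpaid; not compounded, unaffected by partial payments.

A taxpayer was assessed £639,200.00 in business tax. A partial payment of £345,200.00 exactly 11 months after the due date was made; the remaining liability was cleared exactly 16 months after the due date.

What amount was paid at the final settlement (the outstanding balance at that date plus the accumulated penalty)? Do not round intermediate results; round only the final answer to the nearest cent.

Monthly rate = 4.8% ÷ 12 = 0.4%
Balance at month 11: £639,200.0000 × (1 + 0.004)^11 = £667,894.1003…
After £345,200.00 payment: £667,894.1003… − £345,200.00 = £322,694.1003…
Balance at month 16: £322,694.1003… × (1 + 0.004)^5 = £329,199.8203…
Penalty: 16 × 0.75% × £639,200.00 = £76,704.00
Final settlement = outstanding balance + penalty = £329,199.8203… + £76,704.00 = £405,903.82

£405,903.82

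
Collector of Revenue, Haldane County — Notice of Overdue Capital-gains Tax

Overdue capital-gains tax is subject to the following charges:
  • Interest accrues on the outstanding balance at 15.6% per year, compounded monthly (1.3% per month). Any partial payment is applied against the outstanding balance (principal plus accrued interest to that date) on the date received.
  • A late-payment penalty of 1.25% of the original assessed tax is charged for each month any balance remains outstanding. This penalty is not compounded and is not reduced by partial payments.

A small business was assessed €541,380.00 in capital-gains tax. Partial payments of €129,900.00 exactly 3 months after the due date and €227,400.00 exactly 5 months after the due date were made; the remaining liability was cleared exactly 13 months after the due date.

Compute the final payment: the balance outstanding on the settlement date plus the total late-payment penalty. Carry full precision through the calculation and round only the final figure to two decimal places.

Balance at month 3: €541,380.0000 × (1 + 0.013)^3 = €562,769.4891…
After €129,900.00 payment: €562,769.4891… − €129,900.00 = €432,869.4891…
Balance at month 5: €432,869.4891… × (1 + 0.013)^2 = €444,197.2507…
After €227,400.00 payment: €444,197.2507… − €227,400.00 = €216,797.2507…
Balance at month 13: €216,797.2507… × (1 + 0.013)^8 = €240,397.1604…
Penalty: 13 × 1.25% × €541,380.00 = €87,974.25
Final settlement = outstanding balance + penalty = €240,397.1604… + €87,974.25 = €328,371.41

€328,371.41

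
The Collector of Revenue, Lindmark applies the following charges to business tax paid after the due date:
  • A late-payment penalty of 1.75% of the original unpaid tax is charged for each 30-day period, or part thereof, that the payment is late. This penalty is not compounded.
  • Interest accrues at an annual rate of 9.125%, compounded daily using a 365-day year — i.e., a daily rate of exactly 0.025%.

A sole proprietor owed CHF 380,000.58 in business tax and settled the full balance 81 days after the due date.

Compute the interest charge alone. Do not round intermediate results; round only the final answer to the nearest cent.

CHF 7,772.47

Interest: CHF 380,000.58 × ((1 + 0.00025)^81 − 1) = CHF 380,000.58 × 0.02045384… = CHF 7,772.4709…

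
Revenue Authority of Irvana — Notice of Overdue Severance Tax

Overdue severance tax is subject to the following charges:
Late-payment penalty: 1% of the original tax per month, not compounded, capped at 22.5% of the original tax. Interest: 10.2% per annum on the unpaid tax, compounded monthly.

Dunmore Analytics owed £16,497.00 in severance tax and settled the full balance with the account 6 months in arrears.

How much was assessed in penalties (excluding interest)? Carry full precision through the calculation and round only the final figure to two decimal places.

Penalty: 6 × 1% × £16,497.00 = £989.82 (below the 22.5% cap of £3,711.83…)

£989.82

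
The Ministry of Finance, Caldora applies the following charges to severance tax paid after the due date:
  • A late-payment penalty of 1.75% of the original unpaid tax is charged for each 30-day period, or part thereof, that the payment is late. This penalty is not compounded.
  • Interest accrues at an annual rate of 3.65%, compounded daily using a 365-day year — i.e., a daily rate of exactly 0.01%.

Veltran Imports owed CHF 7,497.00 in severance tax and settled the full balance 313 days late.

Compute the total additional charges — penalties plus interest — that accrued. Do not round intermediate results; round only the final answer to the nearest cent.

Penalty periods: ⌈313/30⌉ = 11; penalty = 11 × 1.75% × CHF 7,497.00 = CHF 1,443.17…
Interest: CHF 7,497.00 × ((1 + 0.0001)^313 − 1) = CHF 7,497.00 × 0.03179338… = CHF 238.3550…
Penalties + interest = CHF 1,443.1725 + CHF 238.3550… = CHF 1,681.53

CHF 1,681.53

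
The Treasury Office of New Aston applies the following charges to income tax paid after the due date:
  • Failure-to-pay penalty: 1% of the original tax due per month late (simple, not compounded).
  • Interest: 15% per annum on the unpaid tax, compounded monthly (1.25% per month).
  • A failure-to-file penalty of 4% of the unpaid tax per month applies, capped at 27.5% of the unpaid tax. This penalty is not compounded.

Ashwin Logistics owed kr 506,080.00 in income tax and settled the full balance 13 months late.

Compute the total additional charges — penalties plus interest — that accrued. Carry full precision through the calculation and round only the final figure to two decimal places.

Failure-to-file: 13 × 4% × kr 506,080.00 = kr 263,161.60, capped at 27.5% × kr 506,080.00 = kr 139,172.00
Failure-to-pay penalty = 1% × kr 506,080.00 × 13 mo = kr 65,790.40
Interest: kr 506,080.00 × ((1 + 0.0125)^13 − 1) = kr 506,080.00 × 0.1752639… = kr 88,697.5794…
Penalties + interest = kr 204,962.4000 + kr 88,697.5794… = kr 293,659.98

kr 293,659.98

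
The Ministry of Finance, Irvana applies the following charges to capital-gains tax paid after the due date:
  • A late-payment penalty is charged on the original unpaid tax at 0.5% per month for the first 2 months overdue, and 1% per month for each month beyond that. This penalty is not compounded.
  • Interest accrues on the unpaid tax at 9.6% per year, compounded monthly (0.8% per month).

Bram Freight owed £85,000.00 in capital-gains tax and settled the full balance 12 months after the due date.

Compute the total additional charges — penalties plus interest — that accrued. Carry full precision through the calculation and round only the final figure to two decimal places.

Penalty, months 1–2: 2 × 0.5% × £85,000.00 = £850.00
Penalty, months 3–12: 10 × 1% × £85,000.00 = £8,500.00
Interest: £85,000.00 × ((1 + 0.008)^12 − 1) = £85,000.00 × 0.1003387… = £8,528.7890…
Penalties + interest = £9,350.0000 + £8,528.7890… = £17,878.79

£17,878.79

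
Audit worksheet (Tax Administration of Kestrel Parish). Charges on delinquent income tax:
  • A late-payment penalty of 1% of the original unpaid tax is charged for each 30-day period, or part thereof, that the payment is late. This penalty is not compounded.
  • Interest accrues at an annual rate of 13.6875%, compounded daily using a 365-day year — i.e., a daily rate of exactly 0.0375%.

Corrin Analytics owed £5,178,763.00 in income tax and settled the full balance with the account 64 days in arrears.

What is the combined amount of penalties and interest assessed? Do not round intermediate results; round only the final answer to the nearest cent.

£281,132.83

Penalty periods: ⌈64/30⌉ = 3; penalty = 3 × 1% × £5,178,763.00 = £155,362.89
Interest: £5,178,763.00 × ((1 + 0.000375)^64 − 1) = £5,178,763.00 × 0.02428571… = £125,769.9351…
Penalties + interest = £155,362.8900 + £125,769.9351… = £281,132.83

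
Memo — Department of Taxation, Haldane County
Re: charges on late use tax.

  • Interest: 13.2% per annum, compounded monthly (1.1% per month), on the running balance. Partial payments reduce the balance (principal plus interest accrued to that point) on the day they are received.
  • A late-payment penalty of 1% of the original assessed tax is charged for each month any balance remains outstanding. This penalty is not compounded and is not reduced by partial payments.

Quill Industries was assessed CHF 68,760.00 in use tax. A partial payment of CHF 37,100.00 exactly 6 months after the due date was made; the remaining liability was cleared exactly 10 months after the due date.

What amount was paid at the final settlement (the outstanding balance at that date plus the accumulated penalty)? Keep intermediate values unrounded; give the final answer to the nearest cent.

Balance at month 6: CHF 68,760.0000 × (1 + 0.011)^6 = CHF 73,424.8050…
After CHF 37,100.00 payment: CHF 73,424.8050… − CHF 37,100.00 = CHF 36,324.8050…
Balance at month 10: CHF 36,324.8050… × (1 + 0.011)^4 = CHF 37,949.6621…
Penalty: 10 × 1% × CHF 68,760.00 = CHF 6,876.00
Final settlement = outstanding balance + penalty = CHF 37,949.6621… + CHF 6,876.00 = CHF 44,825.66

CHF 44,825.66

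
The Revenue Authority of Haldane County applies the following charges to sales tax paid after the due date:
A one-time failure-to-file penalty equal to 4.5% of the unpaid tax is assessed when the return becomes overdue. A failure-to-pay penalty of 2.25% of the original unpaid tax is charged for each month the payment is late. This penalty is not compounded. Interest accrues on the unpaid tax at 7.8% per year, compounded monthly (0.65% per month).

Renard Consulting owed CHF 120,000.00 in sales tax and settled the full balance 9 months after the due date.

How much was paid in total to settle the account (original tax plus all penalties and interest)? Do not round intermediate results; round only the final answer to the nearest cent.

CHF 156,905.32

Failure-to-file penalty: 4.5% × CHF 120,000.00 = CHF 5,400.00
Failure-to-pay penalty: 9 × 2.25% × CHF 120,000.00 = CHF 24,300.00
Interest: CHF 120,000.00 × ((1 + 0.0065)^9 − 1) = CHF 120,000.00 × 0.0600443… = CHF 7,205.3154…
Total = CHF 120,000.00 + CHF 29,700.0000 + CHF 7,205.3154… = CHF 156,905.32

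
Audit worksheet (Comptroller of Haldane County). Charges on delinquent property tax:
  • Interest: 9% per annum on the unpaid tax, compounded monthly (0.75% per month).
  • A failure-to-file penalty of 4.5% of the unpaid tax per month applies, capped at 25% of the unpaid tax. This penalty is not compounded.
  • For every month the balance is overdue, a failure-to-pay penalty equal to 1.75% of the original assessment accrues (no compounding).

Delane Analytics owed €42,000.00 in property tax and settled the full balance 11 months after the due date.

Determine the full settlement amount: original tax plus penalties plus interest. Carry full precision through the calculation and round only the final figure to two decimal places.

€64,182.91

Failure-to-file: 11 × 4.5% × €42,000.00 = €20,790.00, capped at 25% × €42,000.00 = €10,500.00
Failure-to-pay penalty = 1.75% × €42,000.00 × 11 mo = €8,085.00
Interest: €42,000.00 × ((1 + 0.0075)^11 − 1) = €42,000.00 × 0.0856644… = €3,597.9054…
Total = €42,000.00 + €18,585.0000 + €3,597.9054… = €64,182.91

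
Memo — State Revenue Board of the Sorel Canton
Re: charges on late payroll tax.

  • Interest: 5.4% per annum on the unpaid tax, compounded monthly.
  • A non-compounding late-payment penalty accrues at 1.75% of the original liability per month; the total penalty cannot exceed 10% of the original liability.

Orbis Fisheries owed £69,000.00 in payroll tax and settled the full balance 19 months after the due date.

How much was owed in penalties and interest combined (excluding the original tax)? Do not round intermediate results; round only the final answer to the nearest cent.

£13,044.63

Penalty (uncapped): 19 × 1.75% × £69,000.00 = £22,942.50; cap = 10% × £69,000.00 = £6,900.00 → penalty = £6,900.00
Interest (5.4%/yr ÷ 12 = 0.45%/month): £69,000.00 × ((1 + 0.0045)^19 − 1) = £6,144.6336…
Penalties + interest = £6,900.0000 + £6,144.6336… = £13,044.63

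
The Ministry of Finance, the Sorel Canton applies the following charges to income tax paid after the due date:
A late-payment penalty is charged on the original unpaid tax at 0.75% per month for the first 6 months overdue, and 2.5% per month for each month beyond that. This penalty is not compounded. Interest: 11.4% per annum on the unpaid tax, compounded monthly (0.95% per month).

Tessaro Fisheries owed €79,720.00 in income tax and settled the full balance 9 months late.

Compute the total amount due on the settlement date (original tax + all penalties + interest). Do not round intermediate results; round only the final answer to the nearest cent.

€96,367.29

Penalty, months 1–6: 6 × 0.75% × €79,720.00 = €3,587.40
Penalty, months 7–9: 3 × 2.5% × €79,720.00 = €5,979.00
Interest: €79,720.00 × ((1 + 0.0095)^9 − 1) = €79,720.00 × 0.0888221… = €7,080.8943…
Total = €79,720.00 + €9,566.4000 + €7,080.8943… = €96,367.29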